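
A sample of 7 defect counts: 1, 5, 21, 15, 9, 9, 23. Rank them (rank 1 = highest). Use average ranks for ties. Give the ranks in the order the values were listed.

Sorted (descending): 23, 21, 15, 9, 9, 5, 1
The 2 values of 9 occupy positions 4–5 → average rank (4+5)/2 = 4.5.

7, 6, 2, 3, 4.5, 4.5, 1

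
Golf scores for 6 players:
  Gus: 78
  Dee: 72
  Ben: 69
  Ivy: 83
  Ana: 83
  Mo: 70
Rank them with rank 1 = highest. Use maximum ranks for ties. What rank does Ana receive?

Sorted (descending): 83, 83, 78, 72, 70, 69
The 2 values of 83 occupy positions 1–2 → each gets rank 2.
Ana has value 83 → rank 2.

2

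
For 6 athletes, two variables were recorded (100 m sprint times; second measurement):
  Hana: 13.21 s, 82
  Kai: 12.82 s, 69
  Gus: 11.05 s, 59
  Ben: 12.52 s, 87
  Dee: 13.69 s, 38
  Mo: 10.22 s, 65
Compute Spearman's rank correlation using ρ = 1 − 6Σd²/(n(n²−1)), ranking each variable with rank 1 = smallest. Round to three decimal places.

Ranks of variable 1: 5, 4, 2, 3, 6, 1
Ranks of variable 2: 5, 4, 2, 6, 1, 3
d = r₁ − r₂: 0, 0, 0, -3, 5, -2
d²: 0, 0, 0, 9, 25, 4; Σd² = 38
ρ = 1 − 6·38/(6·35) = 1 − 228/210 = -0.086

-0.086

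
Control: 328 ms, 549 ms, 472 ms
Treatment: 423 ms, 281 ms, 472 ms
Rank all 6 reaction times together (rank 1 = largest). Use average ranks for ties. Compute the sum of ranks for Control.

8.5

Sorted (descending): 549, 472, 472, 423, 328, 281
The 2 values of 472 occupy positions 2–3 → average rank (2+3)/2 = 2.5.
Control values → pooled ranks: 328→5, 549→1, 472→2.5
Rank sum = 5 + 1 + 2.5 = 8.5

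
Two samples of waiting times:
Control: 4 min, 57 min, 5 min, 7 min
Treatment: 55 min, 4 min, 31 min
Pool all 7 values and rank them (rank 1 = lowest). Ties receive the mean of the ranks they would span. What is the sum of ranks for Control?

Sorted (ascending): 4, 4, 5, 7, 31, 55, 57
The 2 values of 4 occupy positions 1–2 → average rank (1+2)/2 = 1.5.
Control values → pooled ranks: 4→1.5, 57→7, 5→3, 7→4
Rank sum = 1.5 + 7 + 3 + 4 = 15.5

15.5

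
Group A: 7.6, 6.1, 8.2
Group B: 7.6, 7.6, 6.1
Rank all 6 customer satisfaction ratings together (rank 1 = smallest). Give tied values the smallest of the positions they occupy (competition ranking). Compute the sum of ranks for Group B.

Sorted (ascending): 6.1, 6.1, 7.6, 7.6, 7.6, 8.2
The 2 values of 6.1 occupy positions 1–2 → each gets rank 1.
The 3 values of 7.6 occupy positions 3–5 → each gets rank 3.
Group B values → pooled ranks: 7.6→3, 7.6→3, 6.1→1
Rank sum = 3 + 3 + 1 = 7

7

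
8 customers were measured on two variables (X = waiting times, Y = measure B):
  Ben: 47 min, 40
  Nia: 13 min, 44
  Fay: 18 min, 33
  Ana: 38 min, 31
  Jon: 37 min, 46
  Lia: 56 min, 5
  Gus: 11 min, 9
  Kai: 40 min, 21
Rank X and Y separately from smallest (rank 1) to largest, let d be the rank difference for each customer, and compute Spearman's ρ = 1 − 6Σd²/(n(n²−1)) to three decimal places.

-0.262

Ranks of variable 1: 7, 2, 3, 5, 4, 8, 1, 6
Ranks of variable 2: 6, 7, 5, 4, 8, 1, 2, 3
d = r₁ − r₂: 1, -5, -2, 1, -4, 7, -1, 3
d²: 1, 25, 4, 1, 16, 49, 1, 9; Σd² = 106
ρ = 1 − 6·106/(8·63) = 1 − 636/504 = -0.262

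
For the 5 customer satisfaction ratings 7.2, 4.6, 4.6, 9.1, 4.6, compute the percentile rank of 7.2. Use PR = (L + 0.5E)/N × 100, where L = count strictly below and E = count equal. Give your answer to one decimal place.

N = 5.
Strictly below 7.2: 3. Equal to 7.2: 1.
PR = (3 + 0.5·1)/5 × 100 = 70.0

70.0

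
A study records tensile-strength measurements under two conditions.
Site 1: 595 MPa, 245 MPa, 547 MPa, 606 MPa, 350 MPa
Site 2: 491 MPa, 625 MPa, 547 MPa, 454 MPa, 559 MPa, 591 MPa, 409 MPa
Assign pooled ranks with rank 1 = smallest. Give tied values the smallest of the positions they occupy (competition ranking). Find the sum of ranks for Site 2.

47

Sorted (ascending): 245, 350, 409, 454, 491, 547, 547, 559, 591, 595, 606, 625
The 2 values of 547 occupy positions 6–7 → each gets rank 6.
Site 2 values → pooled ranks: 491→5, 625→12, 547→6, 454→4, 559→8, 591→9, 409→3
Rank sum = 5 + 12 + 6 + 4 + 8 + 9 + 3 = 47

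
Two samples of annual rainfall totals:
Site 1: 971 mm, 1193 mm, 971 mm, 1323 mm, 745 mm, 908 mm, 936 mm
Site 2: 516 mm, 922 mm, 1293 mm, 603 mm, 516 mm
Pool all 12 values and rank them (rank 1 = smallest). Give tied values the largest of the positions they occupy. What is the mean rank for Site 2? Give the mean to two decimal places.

Sorted (ascending): 516, 516, 603, 745, 908, 922, 936, 971, 971, 1193, 1293, 1323
The 2 values of 516 occupy positions 1–2 → each gets rank 2.
The 2 values of 971 occupy positions 8–9 → each gets rank 9.
Site 2 values → pooled ranks: 516→2, 922→6, 1293→11, 603→3, 516→2
Mean rank = (2 + 6 + 11 + 3 + 2) / 5 = 4.80

4.80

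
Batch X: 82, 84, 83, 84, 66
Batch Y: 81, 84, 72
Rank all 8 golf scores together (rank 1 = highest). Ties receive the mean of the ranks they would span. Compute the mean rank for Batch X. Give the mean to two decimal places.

4.20

Sorted (descending): 84, 84, 84, 83, 82, 81, 72, 66
The 3 values of 84 occupy positions 1–3 → average rank 2.
Batch X values → pooled ranks: 82→5, 84→2, 83→4, 84→2, 66→8
Mean rank = (5 + 2 + 4 + 2 + 8) / 5 = 4.20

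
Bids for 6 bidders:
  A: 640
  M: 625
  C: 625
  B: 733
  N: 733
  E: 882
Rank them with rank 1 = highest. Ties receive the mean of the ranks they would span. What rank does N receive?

2.5

Sorted (descending): 882, 733, 733, 640, 625, 625
The 2 values of 733 occupy positions 2–3 → average rank (2+3)/2 = 2.5.
The 2 values of 625 occupy positions 5–6 → average rank (5+6)/2 = 5.5.
N has value 733 → rank 2.5.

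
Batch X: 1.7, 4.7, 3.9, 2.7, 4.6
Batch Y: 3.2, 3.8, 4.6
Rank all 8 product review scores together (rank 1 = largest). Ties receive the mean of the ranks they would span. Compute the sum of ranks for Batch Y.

Sorted (descending): 4.7, 4.6, 4.6, 3.9, 3.8, 3.2, 2.7, 1.7
The 2 values of 4.6 occupy positions 2–3 → average rank (2+3)/2 = 2.5.
Batch Y values → pooled ranks: 3.2→6, 3.8→5, 4.6→2.5
Rank sum = 6 + 5 + 2.5 = 13.5

13.5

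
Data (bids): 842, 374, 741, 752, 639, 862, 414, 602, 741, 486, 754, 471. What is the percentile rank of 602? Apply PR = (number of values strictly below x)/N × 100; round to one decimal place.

33.3

N = 12.
Strictly below 602: 4. Equal to 602: 1.
PR = 4/12 × 100 = 33.3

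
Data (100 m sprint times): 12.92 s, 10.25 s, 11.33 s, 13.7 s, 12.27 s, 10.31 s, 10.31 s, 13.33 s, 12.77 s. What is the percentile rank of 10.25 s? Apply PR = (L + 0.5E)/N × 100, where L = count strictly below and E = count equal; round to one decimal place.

5.6

N = 9.
Strictly below 10.25: 0. Equal to 10.25: 1.
PR = (0 + 0.5·1)/9 × 100 = 5.6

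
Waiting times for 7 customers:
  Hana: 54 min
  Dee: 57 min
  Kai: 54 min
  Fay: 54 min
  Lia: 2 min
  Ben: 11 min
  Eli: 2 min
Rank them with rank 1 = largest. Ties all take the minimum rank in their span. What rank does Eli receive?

Sorted (descending): 57, 54, 54, 54, 11, 2, 2
The 3 values of 54 occupy positions 2–4 → each gets rank 2.
The 2 values of 2 occupy positions 6–7 → each gets rank 6.
Eli has value 2 min → rank 6.

6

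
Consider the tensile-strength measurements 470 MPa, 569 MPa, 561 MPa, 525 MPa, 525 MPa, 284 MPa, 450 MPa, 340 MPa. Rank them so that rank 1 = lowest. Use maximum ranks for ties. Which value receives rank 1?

284

Sorted (ascending): 284, 340, 450, 470, 525, 525, 561, 569
The 2 values of 525 occupy positions 5–6 → each gets rank 6.
Rank 1 → value 284.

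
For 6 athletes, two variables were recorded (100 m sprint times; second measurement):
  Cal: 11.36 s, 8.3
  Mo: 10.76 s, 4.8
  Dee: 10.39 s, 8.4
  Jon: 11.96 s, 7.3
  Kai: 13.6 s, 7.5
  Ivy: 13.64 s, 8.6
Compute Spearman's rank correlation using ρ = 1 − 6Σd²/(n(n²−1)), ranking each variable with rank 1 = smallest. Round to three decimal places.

Ranks of variable 1: 3, 2, 1, 4, 5, 6
Ranks of variable 2: 4, 1, 5, 2, 3, 6
d = r₁ − r₂: -1, 1, -4, 2, 2, 0
d²: 1, 1, 16, 4, 4, 0; Σd² = 26
ρ = 1 − 6·26/(6·35) = 1 − 156/210 = 0.257

0.257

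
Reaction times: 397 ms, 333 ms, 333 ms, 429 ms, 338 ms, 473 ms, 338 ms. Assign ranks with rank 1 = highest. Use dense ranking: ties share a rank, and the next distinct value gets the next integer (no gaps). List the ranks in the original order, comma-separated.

3, 5, 5, 2, 4, 1, 4

Sorted (descending): 473, 429, 397, 338, 338, 333, 333
The 2 values of 338 share dense rank 4.
The 2 values of 333 share dense rank 5.
Remaining distinct values take the next consecutive integers.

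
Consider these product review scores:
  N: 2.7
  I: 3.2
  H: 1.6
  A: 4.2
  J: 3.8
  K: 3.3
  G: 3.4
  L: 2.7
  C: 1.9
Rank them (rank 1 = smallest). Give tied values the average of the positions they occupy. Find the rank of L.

Sorted (ascending): 1.6, 1.9, 2.7, 2.7, 3.2, 3.3, 3.4, 3.8, 4.2
The 2 values of 2.7 occupy positions 3–4 → average rank (3+4)/2 = 3.5.
L has value 2.7 → rank 3.5.

3.5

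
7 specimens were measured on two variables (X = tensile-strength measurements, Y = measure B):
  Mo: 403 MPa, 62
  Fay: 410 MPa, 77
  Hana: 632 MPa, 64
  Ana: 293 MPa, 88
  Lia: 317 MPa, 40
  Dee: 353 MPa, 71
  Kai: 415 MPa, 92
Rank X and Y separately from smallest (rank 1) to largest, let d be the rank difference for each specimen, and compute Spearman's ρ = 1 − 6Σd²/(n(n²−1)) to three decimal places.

0.143

Ranks of variable 1: 4, 5, 7, 1, 2, 3, 6
Ranks of variable 2: 2, 5, 3, 6, 1, 4, 7
d = r₁ − r₂: 2, 0, 4, -5, 1, -1, -1
d²: 4, 0, 16, 25, 1, 1, 1; Σd² = 48
ρ = 1 − 6·48/(7·48) = 1 − 288/336 = 0.143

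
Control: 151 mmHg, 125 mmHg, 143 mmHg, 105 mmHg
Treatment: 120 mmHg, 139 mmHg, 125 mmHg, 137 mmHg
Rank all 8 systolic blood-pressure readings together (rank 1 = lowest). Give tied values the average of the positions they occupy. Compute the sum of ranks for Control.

Sorted (ascending): 105, 120, 125, 125, 137, 139, 143, 151
The 2 values of 125 occupy positions 3–4 → average rank (3+4)/2 = 3.5.
Control values → pooled ranks: 151→8, 125→3.5, 143→7, 105→1
Rank sum = 8 + 3.5 + 7 + 1 = 19.5

19.5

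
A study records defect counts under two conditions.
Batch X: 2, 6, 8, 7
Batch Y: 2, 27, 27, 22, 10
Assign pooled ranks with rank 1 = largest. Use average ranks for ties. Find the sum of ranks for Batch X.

26.5

Sorted (descending): 27, 27, 22, 10, 8, 7, 6, 2, 2
The 2 values of 27 occupy positions 1–2 → average rank (1+2)/2 = 1.5.
The 2 values of 2 occupy positions 8–9 → average rank (8+9)/2 = 8.5.
Batch X values → pooled ranks: 2→8.5, 6→7, 8→5, 7→6
Rank sum = 8.5 + 7 + 5 + 6 = 26.5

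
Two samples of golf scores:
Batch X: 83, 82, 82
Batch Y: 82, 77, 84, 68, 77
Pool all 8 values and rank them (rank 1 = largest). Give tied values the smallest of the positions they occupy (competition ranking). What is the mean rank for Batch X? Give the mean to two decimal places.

2.67

Sorted (descending): 84, 83, 82, 82, 82, 77, 77, 68
The 3 values of 82 occupy positions 3–5 → each gets rank 3.
The 2 values of 77 occupy positions 6–7 → each gets rank 6.
Batch X values → pooled ranks: 83→2, 82→3, 82→3
Mean rank = (2 + 3 + 3) / 3 = 2.67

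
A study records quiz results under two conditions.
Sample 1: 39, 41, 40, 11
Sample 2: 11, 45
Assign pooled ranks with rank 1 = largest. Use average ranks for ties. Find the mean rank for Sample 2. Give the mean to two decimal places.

Sorted (descending): 45, 41, 40, 39, 11, 11
The 2 values of 11 occupy positions 5–6 → average rank (5+6)/2 = 5.5.
Sample 2 values → pooled ranks: 11→5.5, 45→1
Mean rank = (5.5 + 1) / 2 = 3.25

3.25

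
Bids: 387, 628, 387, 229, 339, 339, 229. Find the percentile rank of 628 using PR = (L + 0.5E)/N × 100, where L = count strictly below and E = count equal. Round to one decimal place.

92.9

N = 7.
Strictly below 628: 6. Equal to 628: 1.
PR = (6 + 0.5·1)/7 × 100 = 92.9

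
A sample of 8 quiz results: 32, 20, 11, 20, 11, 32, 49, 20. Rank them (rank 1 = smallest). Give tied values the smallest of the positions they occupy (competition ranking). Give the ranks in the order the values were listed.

Sorted (ascending): 11, 11, 20, 20, 20, 32, 32, 49
The 2 values of 11 occupy positions 1–2 → each gets rank 1.
The 3 values of 20 occupy positions 3–5 → each gets rank 3.
The 2 values of 32 occupy positions 6–7 → each gets rank 6.

6, 3, 1, 3, 1, 6, 8, 3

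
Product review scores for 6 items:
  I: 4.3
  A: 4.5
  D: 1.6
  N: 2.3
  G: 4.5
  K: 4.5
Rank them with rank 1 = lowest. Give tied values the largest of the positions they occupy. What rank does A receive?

Sorted (ascending): 1.6, 2.3, 4.3, 4.5, 4.5, 4.5
The 3 values of 4.5 occupy positions 4–6 → each gets rank 6.
A has value 4.5 → rank 6.

6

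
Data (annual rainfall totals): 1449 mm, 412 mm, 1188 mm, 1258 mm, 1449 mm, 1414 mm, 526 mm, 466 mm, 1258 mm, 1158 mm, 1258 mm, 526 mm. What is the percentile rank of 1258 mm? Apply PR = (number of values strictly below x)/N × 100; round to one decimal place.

N = 12.
Strictly below 1258: 6. Equal to 1258: 3.
PR = 6/12 × 100 = 50.0

50.0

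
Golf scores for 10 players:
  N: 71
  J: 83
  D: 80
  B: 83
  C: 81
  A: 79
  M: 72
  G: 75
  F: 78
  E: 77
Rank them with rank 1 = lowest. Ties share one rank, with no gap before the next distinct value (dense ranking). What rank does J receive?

9

Sorted (ascending): 71, 72, 75, 77, 78, 79, 80, 81, 83, 83
The 2 values of 83 share dense rank 9.
Remaining distinct values take the next consecutive integers.
J has value 83 → rank 9.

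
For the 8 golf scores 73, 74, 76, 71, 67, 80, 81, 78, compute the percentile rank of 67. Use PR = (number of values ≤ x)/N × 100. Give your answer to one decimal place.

N = 8.
Strictly below 67: 0. Equal to 67: 1.
PR = 1/8 × 100 = 12.5

12.5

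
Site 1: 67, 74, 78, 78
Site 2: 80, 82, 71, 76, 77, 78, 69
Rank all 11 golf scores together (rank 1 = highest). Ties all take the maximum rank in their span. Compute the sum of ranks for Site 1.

Sorted (descending): 82, 80, 78, 78, 78, 77, 76, 74, 71, 69, 67
The 3 values of 78 occupy positions 3–5 → each gets rank 5.
Site 1 values → pooled ranks: 67→11, 74→8, 78→5, 78→5
Rank sum = 11 + 8 + 5 + 5 = 29

29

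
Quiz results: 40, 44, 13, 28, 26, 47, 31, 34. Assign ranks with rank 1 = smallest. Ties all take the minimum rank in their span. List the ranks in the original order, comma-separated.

6, 7, 1, 3, 2, 8, 4, 5

Sorted (ascending): 13, 26, 28, 31, 34, 40, 44, 47
No ties — each value takes its position as its rank.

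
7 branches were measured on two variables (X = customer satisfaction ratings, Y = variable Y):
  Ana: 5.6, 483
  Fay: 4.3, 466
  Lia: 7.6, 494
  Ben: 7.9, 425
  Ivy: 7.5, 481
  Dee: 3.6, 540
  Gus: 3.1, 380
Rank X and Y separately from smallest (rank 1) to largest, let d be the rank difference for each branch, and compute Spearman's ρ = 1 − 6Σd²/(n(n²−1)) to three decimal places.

Ranks of variable 1: 4, 3, 6, 7, 5, 2, 1
Ranks of variable 2: 5, 3, 6, 2, 4, 7, 1
d = r₁ − r₂: -1, 0, 0, 5, 1, -5, 0
d²: 1, 0, 0, 25, 1, 25, 0; Σd² = 52
ρ = 1 − 6·52/(7·48) = 1 − 312/336 = 0.071

0.071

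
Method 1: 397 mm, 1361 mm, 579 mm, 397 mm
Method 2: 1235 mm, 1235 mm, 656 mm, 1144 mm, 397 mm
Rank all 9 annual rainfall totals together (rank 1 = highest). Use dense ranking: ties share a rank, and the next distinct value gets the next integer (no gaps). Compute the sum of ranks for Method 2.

Sorted (descending): 1361, 1235, 1235, 1144, 656, 579, 397, 397, 397
The 2 values of 1235 share dense rank 2.
The 3 values of 397 share dense rank 6.
Remaining distinct values take the next consecutive integers.
Method 2 values → pooled ranks: 1235→2, 1235→2, 656→4, 1144→3, 397→6
Rank sum = 2 + 2 + 4 + 3 + 6 = 17

17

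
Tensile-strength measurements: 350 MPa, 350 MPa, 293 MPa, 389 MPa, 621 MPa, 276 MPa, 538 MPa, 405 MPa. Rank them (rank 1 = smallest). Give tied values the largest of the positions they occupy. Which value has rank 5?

389

Sorted (ascending): 276, 293, 350, 350, 389, 405, 538, 621
The 2 values of 350 occupy positions 3–4 → each gets rank 4.
Rank 5 → value 389.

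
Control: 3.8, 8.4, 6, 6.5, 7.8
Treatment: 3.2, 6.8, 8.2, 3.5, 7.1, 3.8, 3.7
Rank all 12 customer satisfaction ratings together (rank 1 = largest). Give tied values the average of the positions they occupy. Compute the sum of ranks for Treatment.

52.5

Sorted (descending): 8.4, 8.2, 7.8, 7.1, 6.8, 6.5, 6, 3.8, 3.8, 3.7, 3.5, 3.2
The 2 values of 3.8 occupy positions 8–9 → average rank (8+9)/2 = 8.5.
Treatment values → pooled ranks: 3.2→12, 6.8→5, 8.2→2, 3.5→11, 7.1→4, 3.8→8.5, 3.7→10
Rank sum = 12 + 5 + 2 + 11 + 4 + 8.5 + 10 = 52.5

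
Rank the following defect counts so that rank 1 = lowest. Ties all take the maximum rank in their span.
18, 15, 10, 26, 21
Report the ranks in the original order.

3, 2, 1, 5, 4

Sorted (ascending): 10, 15, 18, 21, 26
No ties — each value takes its position as its rank.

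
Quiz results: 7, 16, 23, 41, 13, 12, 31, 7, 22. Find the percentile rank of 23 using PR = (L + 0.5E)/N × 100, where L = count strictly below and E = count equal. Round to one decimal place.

N = 9.
Strictly below 23: 6. Equal to 23: 1.
PR = (6 + 0.5·1)/9 × 100 = 72.2

72.2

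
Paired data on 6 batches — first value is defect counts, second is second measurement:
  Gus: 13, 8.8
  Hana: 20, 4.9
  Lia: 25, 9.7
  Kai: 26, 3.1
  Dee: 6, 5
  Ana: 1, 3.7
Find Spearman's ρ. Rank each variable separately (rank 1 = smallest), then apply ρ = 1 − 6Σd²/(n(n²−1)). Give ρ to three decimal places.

Ranks of variable 1: 3, 4, 5, 6, 2, 1
Ranks of variable 2: 5, 3, 6, 1, 4, 2
d = r₁ − r₂: -2, 1, -1, 5, -2, -1
d²: 4, 1, 1, 25, 4, 1; Σd² = 36
ρ = 1 − 6·36/(6·35) = 1 − 216/210 = -0.029

-0.029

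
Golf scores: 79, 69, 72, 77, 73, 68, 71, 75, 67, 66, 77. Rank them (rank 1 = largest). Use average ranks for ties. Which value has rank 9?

68

Sorted (descending): 79, 77, 77, 75, 73, 72, 71, 69, 68, 67, 66
The 2 values of 77 occupy positions 2–3 → average rank (2+3)/2 = 2.5.
Rank 9 → value 68.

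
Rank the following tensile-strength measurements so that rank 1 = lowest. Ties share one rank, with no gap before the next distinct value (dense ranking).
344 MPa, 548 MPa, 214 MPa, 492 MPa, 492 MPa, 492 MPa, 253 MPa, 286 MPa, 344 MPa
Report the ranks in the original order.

Sorted (ascending): 214, 253, 286, 344, 344, 492, 492, 492, 548
The 2 values of 344 share dense rank 4.
The 3 values of 492 share dense rank 5.
Remaining distinct values take the next consecutive integers.

4, 6, 1, 5, 5, 5, 2, 3, 4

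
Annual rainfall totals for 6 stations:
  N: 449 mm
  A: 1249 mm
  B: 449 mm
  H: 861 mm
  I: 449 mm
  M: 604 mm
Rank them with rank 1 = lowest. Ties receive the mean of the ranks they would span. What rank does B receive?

Sorted (ascending): 449, 449, 449, 604, 861, 1249
The 3 values of 449 occupy positions 1–3 → average rank 2.
B has value 449 mm → rank 2.

2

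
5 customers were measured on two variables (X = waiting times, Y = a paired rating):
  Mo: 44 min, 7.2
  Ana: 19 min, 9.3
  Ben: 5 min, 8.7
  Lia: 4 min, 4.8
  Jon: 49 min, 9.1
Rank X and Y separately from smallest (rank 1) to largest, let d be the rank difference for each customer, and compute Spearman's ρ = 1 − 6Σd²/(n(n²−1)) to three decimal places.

Ranks of variable 1: 4, 3, 2, 1, 5
Ranks of variable 2: 2, 5, 3, 1, 4
d = r₁ − r₂: 2, -2, -1, 0, 1
d²: 4, 4, 1, 0, 1; Σd² = 10
ρ = 1 − 6·10/(5·24) = 1 − 60/120 = 0.500

0.500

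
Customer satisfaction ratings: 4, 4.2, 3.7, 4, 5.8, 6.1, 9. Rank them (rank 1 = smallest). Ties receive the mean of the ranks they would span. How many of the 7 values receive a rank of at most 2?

1

Sorted (ascending): 3.7, 4, 4, 4.2, 5.8, 6.1, 9
The 2 values of 4 occupy positions 2–3 → average rank (2+3)/2 = 2.5.
Ranks ≤ 2: {1} → 1 value.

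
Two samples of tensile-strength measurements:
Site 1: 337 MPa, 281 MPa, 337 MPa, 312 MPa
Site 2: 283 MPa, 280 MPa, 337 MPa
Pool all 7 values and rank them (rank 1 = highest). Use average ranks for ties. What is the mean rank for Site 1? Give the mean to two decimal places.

3.50

Sorted (descending): 337, 337, 337, 312, 283, 281, 280
The 3 values of 337 occupy positions 1–3 → average rank 2.
Site 1 values → pooled ranks: 337→2, 281→6, 337→2, 312→4
Mean rank = (2 + 6 + 2 + 4) / 4 = 3.50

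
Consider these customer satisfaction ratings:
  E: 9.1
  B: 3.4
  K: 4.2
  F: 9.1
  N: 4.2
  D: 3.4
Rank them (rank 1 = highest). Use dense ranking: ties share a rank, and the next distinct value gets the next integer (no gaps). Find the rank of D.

3

Sorted (descending): 9.1, 9.1, 4.2, 4.2, 3.4, 3.4
The 2 values of 9.1 share dense rank 1.
The 2 values of 4.2 share dense rank 2.
The 2 values of 3.4 share dense rank 3.
D has value 3.4 → rank 3.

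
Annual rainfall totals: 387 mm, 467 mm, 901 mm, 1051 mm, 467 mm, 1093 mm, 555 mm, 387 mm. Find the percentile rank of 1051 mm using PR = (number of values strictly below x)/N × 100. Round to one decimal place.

N = 8.
Strictly below 1051: 6. Equal to 1051: 1.
PR = 6/8 × 100 = 75.0

75.0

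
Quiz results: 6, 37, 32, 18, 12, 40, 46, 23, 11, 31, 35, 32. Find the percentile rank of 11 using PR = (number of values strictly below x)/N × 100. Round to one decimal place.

8.3

N = 12.
Strictly below 11: 1. Equal to 11: 1.
PR = 1/12 × 100 = 8.3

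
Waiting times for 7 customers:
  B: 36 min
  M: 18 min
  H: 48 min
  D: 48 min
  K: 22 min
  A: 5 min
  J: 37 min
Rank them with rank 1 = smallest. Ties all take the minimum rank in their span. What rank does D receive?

6

Sorted (ascending): 5, 18, 22, 36, 37, 48, 48
The 2 values of 48 occupy positions 6–7 → each gets rank 6.
D has value 48 min → rank 6.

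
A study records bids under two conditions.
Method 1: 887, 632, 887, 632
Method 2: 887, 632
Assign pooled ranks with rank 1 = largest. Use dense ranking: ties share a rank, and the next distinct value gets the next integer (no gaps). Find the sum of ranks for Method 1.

6

Sorted (descending): 887, 887, 887, 632, 632, 632
The 3 values of 887 share dense rank 1.
The 3 values of 632 share dense rank 2.
Method 1 values → pooled ranks: 887→1, 632→2, 887→1, 632→2
Rank sum = 1 + 2 + 1 + 2 = 6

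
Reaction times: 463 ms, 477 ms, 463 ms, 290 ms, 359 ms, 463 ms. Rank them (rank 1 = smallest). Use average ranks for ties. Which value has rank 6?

Sorted (ascending): 290, 359, 463, 463, 463, 477
The 3 values of 463 occupy positions 3–5 → average rank 4.
Rank 6 → value 477.

477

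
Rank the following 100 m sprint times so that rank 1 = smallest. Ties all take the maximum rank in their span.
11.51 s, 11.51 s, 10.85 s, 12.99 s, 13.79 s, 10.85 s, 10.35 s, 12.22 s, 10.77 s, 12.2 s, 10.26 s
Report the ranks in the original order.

Sorted (ascending): 10.26, 10.35, 10.77, 10.85, 10.85, 11.51, 11.51, 12.2, 12.22, 12.99, 13.79
The 2 values of 10.85 occupy positions 4–5 → each gets rank 5.
The 2 values of 11.51 occupy positions 6–7 → each gets rank 7.

7, 7, 5, 10, 11, 5, 2, 9, 3, 8, 1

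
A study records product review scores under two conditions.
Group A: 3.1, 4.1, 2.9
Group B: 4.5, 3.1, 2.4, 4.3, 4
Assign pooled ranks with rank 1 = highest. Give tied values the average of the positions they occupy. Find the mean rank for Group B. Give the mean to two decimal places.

Sorted (descending): 4.5, 4.3, 4.1, 4, 3.1, 3.1, 2.9, 2.4
The 2 values of 3.1 occupy positions 5–6 → average rank (5+6)/2 = 5.5.
Group B values → pooled ranks: 4.5→1, 3.1→5.5, 2.4→8, 4.3→2, 4→4
Mean rank = (1 + 5.5 + 8 + 2 + 4) / 5 = 4.10

4.10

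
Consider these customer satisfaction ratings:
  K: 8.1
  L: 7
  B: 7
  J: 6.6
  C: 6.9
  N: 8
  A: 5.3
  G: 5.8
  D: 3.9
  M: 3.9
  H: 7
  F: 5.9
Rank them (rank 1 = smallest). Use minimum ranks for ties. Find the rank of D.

Sorted (ascending): 3.9, 3.9, 5.3, 5.8, 5.9, 6.6, 6.9, 7, 7, 7, 8, 8.1
The 2 values of 3.9 occupy positions 1–2 → each gets rank 1.
The 3 values of 7 occupy positions 8–10 → each gets rank 8.
D has value 3.9 → rank 1.

1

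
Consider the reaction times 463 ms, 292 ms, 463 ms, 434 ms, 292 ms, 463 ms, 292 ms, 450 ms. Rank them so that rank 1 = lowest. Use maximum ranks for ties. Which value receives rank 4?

Sorted (ascending): 292, 292, 292, 434, 450, 463, 463, 463
The 3 values of 292 occupy positions 1–3 → each gets rank 3.
The 3 values of 463 occupy positions 6–8 → each gets rank 8.
Rank 4 → value 434.

434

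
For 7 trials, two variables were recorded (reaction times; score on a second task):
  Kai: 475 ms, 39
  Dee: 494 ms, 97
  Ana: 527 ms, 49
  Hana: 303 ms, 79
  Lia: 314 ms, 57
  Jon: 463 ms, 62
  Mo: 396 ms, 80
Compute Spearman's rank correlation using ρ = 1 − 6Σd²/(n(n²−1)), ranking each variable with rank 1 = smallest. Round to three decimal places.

Ranks of variable 1: 5, 6, 7, 1, 2, 4, 3
Ranks of variable 2: 1, 7, 2, 5, 3, 4, 6
d = r₁ − r₂: 4, -1, 5, -4, -1, 0, -3
d²: 16, 1, 25, 16, 1, 0, 9; Σd² = 68
ρ = 1 − 6·68/(7·48) = 1 − 408/336 = -0.214

-0.214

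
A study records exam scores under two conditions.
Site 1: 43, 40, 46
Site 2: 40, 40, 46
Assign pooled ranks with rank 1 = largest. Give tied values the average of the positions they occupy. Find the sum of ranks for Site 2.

11.5

Sorted (descending): 46, 46, 43, 40, 40, 40
The 2 values of 46 occupy positions 1–2 → average rank (1+2)/2 = 1.5.
The 3 values of 40 occupy positions 4–6 → average rank 5.
Site 2 values → pooled ranks: 40→5, 40→5, 46→1.5
Rank sum = 5 + 5 + 1.5 = 11.5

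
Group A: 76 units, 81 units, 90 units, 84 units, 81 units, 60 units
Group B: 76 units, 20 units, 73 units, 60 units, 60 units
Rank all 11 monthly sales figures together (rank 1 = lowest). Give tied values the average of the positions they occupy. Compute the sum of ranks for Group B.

18.5

Sorted (ascending): 20, 60, 60, 60, 73, 76, 76, 81, 81, 84, 90
The 3 values of 60 occupy positions 2–4 → average rank 3.
The 2 values of 76 occupy positions 6–7 → average rank (6+7)/2 = 6.5.
The 2 values of 81 occupy positions 8–9 → average rank (8+9)/2 = 8.5.
Group B values → pooled ranks: 76→6.5, 20→1, 73→5, 60→3, 60→3
Rank sum = 6.5 + 1 + 5 + 3 + 3 = 18.5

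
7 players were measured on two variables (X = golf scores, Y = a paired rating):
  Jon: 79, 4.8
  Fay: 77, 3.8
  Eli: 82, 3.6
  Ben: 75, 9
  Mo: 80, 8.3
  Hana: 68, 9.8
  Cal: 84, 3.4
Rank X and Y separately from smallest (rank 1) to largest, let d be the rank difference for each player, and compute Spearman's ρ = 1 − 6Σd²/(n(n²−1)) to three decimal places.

Ranks of variable 1: 4, 3, 6, 2, 5, 1, 7
Ranks of variable 2: 4, 3, 2, 6, 5, 7, 1
d = r₁ − r₂: 0, 0, 4, -4, 0, -6, 6
d²: 0, 0, 16, 16, 0, 36, 36; Σd² = 104
ρ = 1 − 6·104/(7·48) = 1 − 624/336 = -0.857

-0.857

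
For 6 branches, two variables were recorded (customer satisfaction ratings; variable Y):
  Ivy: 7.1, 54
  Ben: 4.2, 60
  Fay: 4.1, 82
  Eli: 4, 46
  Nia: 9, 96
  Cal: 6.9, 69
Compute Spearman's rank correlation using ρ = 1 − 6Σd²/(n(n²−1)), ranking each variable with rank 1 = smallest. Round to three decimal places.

0.486

Ranks of variable 1: 5, 3, 2, 1, 6, 4
Ranks of variable 2: 2, 3, 5, 1, 6, 4
d = r₁ − r₂: 3, 0, -3, 0, 0, 0
d²: 9, 0, 9, 0, 0, 0; Σd² = 18
ρ = 1 − 6·18/(6·35) = 1 − 108/210 = 0.486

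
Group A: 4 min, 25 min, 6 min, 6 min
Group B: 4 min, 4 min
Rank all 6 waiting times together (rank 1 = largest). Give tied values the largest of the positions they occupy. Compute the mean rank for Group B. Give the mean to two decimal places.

6.00

Sorted (descending): 25, 6, 6, 4, 4, 4
The 2 values of 6 occupy positions 2–3 → each gets rank 3.
The 3 values of 4 occupy positions 4–6 → each gets rank 6.
Group B values → pooled ranks: 4→6, 4→6
Mean rank = (6 + 6) / 2 = 6.00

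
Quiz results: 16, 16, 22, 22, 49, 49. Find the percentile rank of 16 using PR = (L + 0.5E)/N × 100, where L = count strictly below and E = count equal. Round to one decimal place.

16.7

N = 6.
Strictly below 16: 0. Equal to 16: 2.
PR = (0 + 0.5·2)/6 × 100 = 16.7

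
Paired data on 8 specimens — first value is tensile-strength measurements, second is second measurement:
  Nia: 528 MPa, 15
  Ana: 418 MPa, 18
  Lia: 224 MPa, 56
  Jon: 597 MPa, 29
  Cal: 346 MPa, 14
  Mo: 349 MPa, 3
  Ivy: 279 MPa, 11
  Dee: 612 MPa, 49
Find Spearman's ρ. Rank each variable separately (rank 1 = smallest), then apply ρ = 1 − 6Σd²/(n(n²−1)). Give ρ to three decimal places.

0.238

Ranks of variable 1: 6, 5, 1, 7, 3, 4, 2, 8
Ranks of variable 2: 4, 5, 8, 6, 3, 1, 2, 7
d = r₁ − r₂: 2, 0, -7, 1, 0, 3, 0, 1
d²: 4, 0, 49, 1, 0, 9, 0, 1; Σd² = 64
ρ = 1 − 6·64/(8·63) = 1 − 384/504 = 0.238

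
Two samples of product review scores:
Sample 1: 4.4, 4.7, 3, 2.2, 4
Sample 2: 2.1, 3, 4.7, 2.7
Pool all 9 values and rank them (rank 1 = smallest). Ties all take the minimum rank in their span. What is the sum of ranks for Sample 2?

16

Sorted (ascending): 2.1, 2.2, 2.7, 3, 3, 4, 4.4, 4.7, 4.7
The 2 values of 3 occupy positions 4–5 → each gets rank 4.
The 2 values of 4.7 occupy positions 8–9 → each gets rank 8.
Sample 2 values → pooled ranks: 2.1→1, 3→4, 4.7→8, 2.7→3
Rank sum = 1 + 4 + 8 + 3 = 16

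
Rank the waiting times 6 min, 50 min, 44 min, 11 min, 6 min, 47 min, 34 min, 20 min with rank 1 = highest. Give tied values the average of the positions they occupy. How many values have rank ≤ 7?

Sorted (descending): 50, 47, 44, 34, 20, 11, 6, 6
The 2 values of 6 occupy positions 7–8 → average rank (7+8)/2 = 7.5.
Ranks ≤ 7: {1, 2, 3, 4, 5, 6} → 6 values.

6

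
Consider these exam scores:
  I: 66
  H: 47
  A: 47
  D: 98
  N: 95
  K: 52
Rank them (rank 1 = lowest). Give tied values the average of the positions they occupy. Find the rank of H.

Sorted (ascending): 47, 47, 52, 66, 95, 98
The 2 values of 47 occupy positions 1–2 → average rank (1+2)/2 = 1.5.
H has value 47 → rank 1.5.

1.5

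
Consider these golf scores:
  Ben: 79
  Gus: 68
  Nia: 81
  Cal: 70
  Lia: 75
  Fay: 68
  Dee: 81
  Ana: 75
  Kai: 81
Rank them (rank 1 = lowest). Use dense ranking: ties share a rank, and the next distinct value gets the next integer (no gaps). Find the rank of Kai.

5

Sorted (ascending): 68, 68, 70, 75, 75, 79, 81, 81, 81
The 2 values of 68 share dense rank 1.
The 2 values of 75 share dense rank 3.
The 3 values of 81 share dense rank 5.
Remaining distinct values take the next consecutive integers.
Kai has value 81 → rank 5.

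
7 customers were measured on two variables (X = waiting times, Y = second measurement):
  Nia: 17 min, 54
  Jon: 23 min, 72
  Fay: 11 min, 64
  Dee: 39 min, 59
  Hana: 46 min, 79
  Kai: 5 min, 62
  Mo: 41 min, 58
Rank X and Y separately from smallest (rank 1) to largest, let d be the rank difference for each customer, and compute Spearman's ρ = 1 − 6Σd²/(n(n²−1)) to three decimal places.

Ranks of variable 1: 3, 4, 2, 5, 7, 1, 6
Ranks of variable 2: 1, 6, 5, 3, 7, 4, 2
d = r₁ − r₂: 2, -2, -3, 2, 0, -3, 4
d²: 4, 4, 9, 4, 0, 9, 16; Σd² = 46
ρ = 1 − 6·46/(7·48) = 1 − 276/336 = 0.179

0.179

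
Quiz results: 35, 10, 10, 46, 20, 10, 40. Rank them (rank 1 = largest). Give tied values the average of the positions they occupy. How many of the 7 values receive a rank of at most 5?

4

Sorted (descending): 46, 40, 35, 20, 10, 10, 10
The 3 values of 10 occupy positions 5–7 → average rank 6.
Ranks ≤ 5: {1, 2, 3, 4} → 4 values.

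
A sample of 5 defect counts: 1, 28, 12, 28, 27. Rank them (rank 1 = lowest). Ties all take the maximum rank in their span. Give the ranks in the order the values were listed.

1, 5, 2, 5, 3

Sorted (ascending): 1, 12, 27, 28, 28
The 2 values of 28 occupy positions 4–5 → each gets rank 5.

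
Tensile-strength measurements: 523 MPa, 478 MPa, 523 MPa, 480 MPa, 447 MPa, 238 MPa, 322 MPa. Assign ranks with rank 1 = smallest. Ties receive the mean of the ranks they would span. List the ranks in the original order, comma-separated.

6.5, 4, 6.5, 5, 3, 1, 2

Sorted (ascending): 238, 322, 447, 478, 480, 523, 523
The 2 values of 523 occupy positions 6–7 → average rank (6+7)/2 = 6.5.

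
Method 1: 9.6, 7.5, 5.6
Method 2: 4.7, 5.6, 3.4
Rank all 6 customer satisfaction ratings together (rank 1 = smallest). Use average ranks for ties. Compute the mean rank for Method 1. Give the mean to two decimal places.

4.83

Sorted (ascending): 3.4, 4.7, 5.6, 5.6, 7.5, 9.6
The 2 values of 5.6 occupy positions 3–4 → average rank (3+4)/2 = 3.5.
Method 1 values → pooled ranks: 9.6→6, 7.5→5, 5.6→3.5
Mean rank = (6 + 5 + 3.5) / 3 = 4.83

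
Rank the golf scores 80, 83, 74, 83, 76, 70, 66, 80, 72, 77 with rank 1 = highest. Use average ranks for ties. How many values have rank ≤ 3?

Sorted (descending): 83, 83, 80, 80, 77, 76, 74, 72, 70, 66
The 2 values of 83 occupy positions 1–2 → average rank (1+2)/2 = 1.5.
The 2 values of 80 occupy positions 3–4 → average rank (3+4)/2 = 3.5.
Ranks ≤ 3: {1.5, 1.5} → 2 values.

2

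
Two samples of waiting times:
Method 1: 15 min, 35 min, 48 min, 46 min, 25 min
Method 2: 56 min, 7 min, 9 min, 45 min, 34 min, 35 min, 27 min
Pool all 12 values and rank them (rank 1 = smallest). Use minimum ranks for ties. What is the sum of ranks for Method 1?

35

Sorted (ascending): 7, 9, 15, 25, 27, 34, 35, 35, 45, 46, 48, 56
The 2 values of 35 occupy positions 7–8 → each gets rank 7.
Method 1 values → pooled ranks: 15→3, 35→7, 48→11, 46→10, 25→4
Rank sum = 3 + 7 + 11 + 10 + 4 = 35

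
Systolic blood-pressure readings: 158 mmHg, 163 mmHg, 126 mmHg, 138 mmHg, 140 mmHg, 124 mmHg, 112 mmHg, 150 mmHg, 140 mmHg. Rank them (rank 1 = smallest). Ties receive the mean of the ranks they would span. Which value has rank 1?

112

Sorted (ascending): 112, 124, 126, 138, 140, 140, 150, 158, 163
The 2 values of 140 occupy positions 5–6 → average rank (5+6)/2 = 5.5.
Rank 1 → value 112.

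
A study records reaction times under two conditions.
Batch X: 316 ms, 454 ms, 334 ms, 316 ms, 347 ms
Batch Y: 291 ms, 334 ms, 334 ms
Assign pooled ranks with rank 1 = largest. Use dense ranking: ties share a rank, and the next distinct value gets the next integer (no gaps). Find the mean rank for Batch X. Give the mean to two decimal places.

2.80

Sorted (descending): 454, 347, 334, 334, 334, 316, 316, 291
The 3 values of 334 share dense rank 3.
The 2 values of 316 share dense rank 4.
Remaining distinct values take the next consecutive integers.
Batch X values → pooled ranks: 316→4, 454→1, 334→3, 316→4, 347→2
Mean rank = (4 + 1 + 3 + 4 + 2) / 5 = 2.80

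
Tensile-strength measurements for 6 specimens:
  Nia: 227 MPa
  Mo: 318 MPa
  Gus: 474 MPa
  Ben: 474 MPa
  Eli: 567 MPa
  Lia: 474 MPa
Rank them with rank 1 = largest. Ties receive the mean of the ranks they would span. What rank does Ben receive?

Sorted (descending): 567, 474, 474, 474, 318, 227
The 3 values of 474 occupy positions 2–4 → average rank 3.
Ben has value 474 MPa → rank 3.

3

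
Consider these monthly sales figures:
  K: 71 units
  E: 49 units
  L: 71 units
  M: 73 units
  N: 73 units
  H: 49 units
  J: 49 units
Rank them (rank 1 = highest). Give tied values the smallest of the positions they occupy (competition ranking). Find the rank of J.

5

Sorted (descending): 73, 73, 71, 71, 49, 49, 49
The 2 values of 73 occupy positions 1–2 → each gets rank 1.
The 2 values of 71 occupy positions 3–4 → each gets rank 3.
The 3 values of 49 occupy positions 5–7 → each gets rank 5.
J has value 49 units → rank 5.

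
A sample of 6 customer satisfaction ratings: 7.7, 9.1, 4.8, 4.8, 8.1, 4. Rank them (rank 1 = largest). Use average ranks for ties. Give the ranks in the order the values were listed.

3, 1, 4.5, 4.5, 2, 6

Sorted (descending): 9.1, 8.1, 7.7, 4.8, 4.8, 4
The 2 values of 4.8 occupy positions 4–5 → average rank (4+5)/2 = 4.5.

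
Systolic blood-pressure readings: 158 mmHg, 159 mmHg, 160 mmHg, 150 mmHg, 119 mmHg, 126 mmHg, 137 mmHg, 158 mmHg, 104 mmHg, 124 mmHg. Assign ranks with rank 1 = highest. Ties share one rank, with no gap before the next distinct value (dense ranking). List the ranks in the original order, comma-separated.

3, 2, 1, 4, 8, 6, 5, 3, 9, 7

Sorted (descending): 160, 159, 158, 158, 150, 137, 126, 124, 119, 104
The 2 values of 158 share dense rank 3.
Remaining distinct values take the next consecutive integers.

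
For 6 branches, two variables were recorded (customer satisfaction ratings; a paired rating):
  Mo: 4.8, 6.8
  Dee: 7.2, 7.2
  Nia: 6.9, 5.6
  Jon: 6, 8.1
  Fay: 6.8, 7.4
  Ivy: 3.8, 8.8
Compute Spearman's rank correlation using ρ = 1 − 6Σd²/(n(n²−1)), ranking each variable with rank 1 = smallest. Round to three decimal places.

Ranks of variable 1: 2, 6, 5, 3, 4, 1
Ranks of variable 2: 2, 3, 1, 5, 4, 6
d = r₁ − r₂: 0, 3, 4, -2, 0, -5
d²: 0, 9, 16, 4, 0, 25; Σd² = 54
ρ = 1 − 6·54/(6·35) = 1 − 324/210 = -0.543

-0.543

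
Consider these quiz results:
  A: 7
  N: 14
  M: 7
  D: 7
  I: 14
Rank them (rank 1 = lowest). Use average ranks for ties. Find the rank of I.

4.5

Sorted (ascending): 7, 7, 7, 14, 14
The 3 values of 7 occupy positions 1–3 → average rank 2.
The 2 values of 14 occupy positions 4–5 → average rank (4+5)/2 = 4.5.
I has value 14 → rank 4.5.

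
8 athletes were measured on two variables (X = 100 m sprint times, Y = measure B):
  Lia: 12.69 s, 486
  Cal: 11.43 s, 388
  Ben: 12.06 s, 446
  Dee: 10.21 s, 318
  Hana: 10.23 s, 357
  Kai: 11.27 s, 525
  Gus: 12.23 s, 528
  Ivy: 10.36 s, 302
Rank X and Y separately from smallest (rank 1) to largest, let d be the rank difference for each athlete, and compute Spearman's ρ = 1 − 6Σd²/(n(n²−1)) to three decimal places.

Ranks of variable 1: 8, 5, 6, 1, 2, 4, 7, 3
Ranks of variable 2: 6, 4, 5, 2, 3, 7, 8, 1
d = r₁ − r₂: 2, 1, 1, -1, -1, -3, -1, 2
d²: 4, 1, 1, 1, 1, 9, 1, 4; Σd² = 22
ρ = 1 − 6·22/(8·63) = 1 − 132/504 = 0.738

0.738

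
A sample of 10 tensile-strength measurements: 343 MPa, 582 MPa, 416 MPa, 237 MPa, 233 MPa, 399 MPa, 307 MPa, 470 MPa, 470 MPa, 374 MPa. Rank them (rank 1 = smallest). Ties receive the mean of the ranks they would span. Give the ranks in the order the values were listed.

Sorted (ascending): 233, 237, 307, 343, 374, 399, 416, 470, 470, 582
The 2 values of 470 occupy positions 8–9 → average rank (8+9)/2 = 8.5.

4, 10, 7, 2, 1, 6, 3, 8.5, 8.5, 5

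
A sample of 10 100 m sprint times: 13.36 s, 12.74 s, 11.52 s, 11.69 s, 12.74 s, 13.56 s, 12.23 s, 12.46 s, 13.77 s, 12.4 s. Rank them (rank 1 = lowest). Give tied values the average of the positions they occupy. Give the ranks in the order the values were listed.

Sorted (ascending): 11.52, 11.69, 12.23, 12.4, 12.46, 12.74, 12.74, 13.36, 13.56, 13.77
The 2 values of 12.74 occupy positions 6–7 → average rank (6+7)/2 = 6.5.

8, 6.5, 1, 2, 6.5, 9, 3, 5, 10, 4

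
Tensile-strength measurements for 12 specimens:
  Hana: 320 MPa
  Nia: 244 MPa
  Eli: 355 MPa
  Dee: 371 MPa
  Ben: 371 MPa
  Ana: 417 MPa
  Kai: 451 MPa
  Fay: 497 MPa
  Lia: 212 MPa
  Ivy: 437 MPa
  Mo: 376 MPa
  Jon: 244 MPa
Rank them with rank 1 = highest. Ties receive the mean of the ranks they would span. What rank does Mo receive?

5

Sorted (descending): 497, 451, 437, 417, 376, 371, 371, 355, 320, 244, 244, 212
The 2 values of 371 occupy positions 6–7 → average rank (6+7)/2 = 6.5.
The 2 values of 244 occupy positions 10–11 → average rank (10+11)/2 = 10.5.
Mo has value 376 MPa → rank 5.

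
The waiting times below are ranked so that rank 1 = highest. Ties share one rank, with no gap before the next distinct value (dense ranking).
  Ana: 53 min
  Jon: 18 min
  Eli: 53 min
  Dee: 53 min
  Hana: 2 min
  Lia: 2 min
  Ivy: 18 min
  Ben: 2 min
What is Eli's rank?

1

Sorted (descending): 53, 53, 53, 18, 18, 2, 2, 2
The 3 values of 53 share dense rank 1.
The 2 values of 18 share dense rank 2.
The 3 values of 2 share dense rank 3.
Eli has value 53 min → rank 1.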